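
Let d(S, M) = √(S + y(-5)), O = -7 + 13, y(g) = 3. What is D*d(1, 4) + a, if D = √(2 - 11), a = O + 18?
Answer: 24 + 6*I ≈ 24.0 + 6.0*I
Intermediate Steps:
O = 6
d(S, M) = √(3 + S) (d(S, M) = √(S + 3) = √(3 + S))
a = 24 (a = 6 + 18 = 24)
D = 3*I (D = √(-9) = 3*I ≈ 3.0*I)
D*d(1, 4) + a = (3*I)*√(3 + 1) + 24 = (3*I)*√4 + 24 = (3*I)*2 + 24 = 6*I + 24 = 24 + 6*I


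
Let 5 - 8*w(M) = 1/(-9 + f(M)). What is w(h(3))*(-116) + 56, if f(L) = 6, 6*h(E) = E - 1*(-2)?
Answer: -64/3 ≈ -21.333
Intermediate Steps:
h(E) = 1/3 + E/6 (h(E) = (E - 1*(-2))/6 = (E + 2)/6 = (2 + E)/6 = 1/3 + E/6)
w(M) = 2/3 (w(M) = 5/8 - 1/(8*(-9 + 6)) = 5/8 - 1/8/(-3) = 5/8 - 1/8*(-1/3) = 5/8 + 1/24 = 2/3)
w(h(3))*(-116) + 56 = (2/3)*(-116) + 56 = -232/3 + 56 = -64/3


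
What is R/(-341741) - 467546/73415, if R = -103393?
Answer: -152189040491/25088915515 ≈ -6.0660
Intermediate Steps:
R/(-341741) - 467546/73415 = -103393/(-341741) - 467546/73415 = -103393*(-1/341741) - 467546*1/73415 = 103393/341741 - 467546/73415 = -152189040491/25088915515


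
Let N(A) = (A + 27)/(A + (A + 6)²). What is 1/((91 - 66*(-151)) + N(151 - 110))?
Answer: 1125/11314159 ≈ 9.9433e-5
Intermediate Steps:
N(A) = (27 + A)/(A + (6 + A)²)
1/((91 - 66*(-151)) + N(151 - 110)) = 1/((91 - 66*(-151)) + (27 + (151 - 110))/((151 - 110) + (6 + (151 - 110))²)) = 1/((91 + 9966) + (27 + 41)/(41 + (6 + 41)²)) = 1/(10057 + 68/(41 + 47²)) = 1/(10057 + 68/(41 + 2209)) = 1/(10057 + 68/2250) = 1/(10057 + (1/2250)*68) = 1/(10057 + 34/1125) = 1/(11314159/1125) = 1125/11314159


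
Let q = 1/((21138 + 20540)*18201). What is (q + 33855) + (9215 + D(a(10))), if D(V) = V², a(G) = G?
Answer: 32747953771261/758581278 ≈ 43170.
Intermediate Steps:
q = 1/758581278 (q = (1/18201)/41678 = (1/41678)*(1/18201) = 1/758581278 ≈ 1.3183e-9)
(q + 33855) + (9215 + D(a(10))) = (1/758581278 + 33855) + (9215 + 10²) = 25681769166691/758581278 + (9215 + 100) = 25681769166691/758581278 + 9315 = 32747953771261/758581278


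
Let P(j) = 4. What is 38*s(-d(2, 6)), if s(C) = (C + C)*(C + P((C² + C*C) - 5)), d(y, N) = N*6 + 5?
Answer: 115292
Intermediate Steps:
d(y, N) = 5 + 6*N (d(y, N) = 6*N + 5 = 5 + 6*N)
s(C) = 2*C*(4 + C) (s(C) = (C + C)*(C + 4) = (2*C)*(4 + C) = 2*C*(4 + C))
38*s(-d(2, 6)) = 38*(2*(-(5 + 6*6))*(4 - (5 + 6*6))) = 38*(2*(-(5 + 36))*(4 - (5 + 36))) = 38*(2*(-1*41)*(4 - 1*41)) = 38*(2*(-41)*(4 - 41)) = 38*(2*(-41)*(-37)) = 38*3034 = 115292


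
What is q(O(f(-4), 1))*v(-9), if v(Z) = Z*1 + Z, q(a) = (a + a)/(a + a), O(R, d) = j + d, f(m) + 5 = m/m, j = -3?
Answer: -18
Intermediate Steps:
f(m) = -4 (f(m) = -5 + m/m = -5 + 1 = -4)
O(R, d) = -3 + d
q(a) = 1 (q(a) = (2*a)/((2*a)) = (2*a)*(1/(2*a)) = 1)
v(Z) = 2*Z (v(Z) = Z + Z = 2*Z)
q(O(f(-4), 1))*v(-9) = 1*(2*(-9)) = 1*(-18) = -18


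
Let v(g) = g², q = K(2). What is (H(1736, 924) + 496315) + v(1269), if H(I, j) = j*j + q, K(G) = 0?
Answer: 2960452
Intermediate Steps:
q = 0
H(I, j) = j² (H(I, j) = j*j + 0 = j² + 0 = j²)
(H(1736, 924) + 496315) + v(1269) = (924² + 496315) + 1269² = (853776 + 496315) + 1610361 = 1350091 + 1610361 = 2960452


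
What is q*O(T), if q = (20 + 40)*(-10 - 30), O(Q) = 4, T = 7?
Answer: -9600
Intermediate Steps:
q = -2400 (q = 60*(-40) = -2400)
q*O(T) = -2400*4 = -9600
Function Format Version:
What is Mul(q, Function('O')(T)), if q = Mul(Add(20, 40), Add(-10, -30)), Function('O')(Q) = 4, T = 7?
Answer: -9600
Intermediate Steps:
q = -2400 (q = Mul(60, -40) = -2400)
Mul(q, Function('O')(T)) = Mul(-2400, 4) = -9600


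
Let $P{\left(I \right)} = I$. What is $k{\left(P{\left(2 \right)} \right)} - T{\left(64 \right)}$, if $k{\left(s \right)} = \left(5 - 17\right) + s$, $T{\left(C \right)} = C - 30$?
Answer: $-44$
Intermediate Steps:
$T{\left(C \right)} = -30 + C$
$k{\left(s \right)} = -12 + s$
$k{\left(P{\left(2 \right)} \right)} - T{\left(64 \right)} = \left(-12 + 2\right) - \left(-30 + 64\right) = -10 - 34 = -44$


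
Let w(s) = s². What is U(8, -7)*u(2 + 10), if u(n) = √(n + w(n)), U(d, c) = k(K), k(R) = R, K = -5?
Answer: -10*√39 ≈ -62.450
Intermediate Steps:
U(d, c) = -5
u(n) = √(n + n²)
U(8, -7)*u(2 + 10) = -5*√(1 + (2 + 10))*√(2 + 10) = -5*2*√3*√(1 + 12) = -5*2*√39 = -10*√39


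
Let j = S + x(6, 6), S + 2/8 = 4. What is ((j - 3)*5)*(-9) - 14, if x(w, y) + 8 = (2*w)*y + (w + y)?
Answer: -13871/4 ≈ -3467.8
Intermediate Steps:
S = 15/4 (S = -¼ + 4 = 15/4 ≈ 3.7500)
x(w, y) = -8 + w + y + 2*w*y (x(w, y) = -8 + ((2*w)*y + (w + y)) = -8 + (2*w*y + (w + y)) = -8 + (w + y + 2*w*y) = -8 + w + y + 2*w*y)
j = 319/4 (j = 15/4 + (-8 + 6 + 6 + 2*6*6) = 15/4 + (-8 + 6 + 6 + 72) = 15/4 + 76 = 319/4 ≈ 79.750)
((j - 3)*5)*(-9) - 14 = ((319/4 - 3)*5)*(-9) - 14 = ((307/4)*5)*(-9) - 14 = (1535/4)*(-9) - 14 = -13815/4 - 14 = -13871/4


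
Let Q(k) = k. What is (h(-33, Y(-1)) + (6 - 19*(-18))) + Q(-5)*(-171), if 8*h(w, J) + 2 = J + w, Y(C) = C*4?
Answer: 9585/8 ≈ 1198.1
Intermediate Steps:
Y(C) = 4*C
h(w, J) = -¼ + J/8 + w/8 (h(w, J) = -¼ + (J + w)/8 = -¼ + (J/8 + w/8) = -¼ + J/8 + w/8)
(h(-33, Y(-1)) + (6 - 19*(-18))) + Q(-5)*(-171) = ((-¼ + (4*(-1))/8 + (⅛)*(-33)) + (6 - 19*(-18))) - 5*(-171) = ((-¼ + (⅛)*(-4) - 33/8) + (6 + 342)) + 855 = ((-¼ - ½ - 33/8) + 348) + 855 = (-39/8 + 348) + 855 = 2745/8 + 855 = 9585/8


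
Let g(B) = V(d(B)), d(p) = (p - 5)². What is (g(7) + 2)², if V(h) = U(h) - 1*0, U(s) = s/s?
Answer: 9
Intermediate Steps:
U(s) = 1
d(p) = (-5 + p)²
V(h) = 1 (V(h) = 1 - 1*0 = 1 + 0 = 1)
g(B) = 1
(g(7) + 2)² = (1 + 2)² = 3² = 9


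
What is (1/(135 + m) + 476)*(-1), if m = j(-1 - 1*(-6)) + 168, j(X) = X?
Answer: -146609/308 ≈ -476.00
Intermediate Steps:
m = 173 (m = (-1 - 1*(-6)) + 168 = (-1 + 6) + 168 = 5 + 168 = 173)
(1/(135 + m) + 476)*(-1) = (1/(135 + 173) + 476)*(-1) = (1/308 + 476)*(-1) = (146609/308)*(-1) = -146609/308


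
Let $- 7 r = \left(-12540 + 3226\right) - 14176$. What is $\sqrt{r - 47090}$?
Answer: $\frac{2 i \sqrt{535745}}{7} \approx 209.13 i$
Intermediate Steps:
$r = \frac{23490}{7}$ ($r = - \frac{\left(-12540 + 3226\right) - 14176}{7} = - \frac{-9314 - 14176}{7} = \left(- \frac{1}{7}\right) \left(-23490\right) = \frac{23490}{7} \approx 3355.7$)
$\sqrt{r - 47090} = \sqrt{\frac{23490}{7} - 47090} = \sqrt{- \frac{306140}{7}} = \frac{2 i \sqrt{535745}}{7}$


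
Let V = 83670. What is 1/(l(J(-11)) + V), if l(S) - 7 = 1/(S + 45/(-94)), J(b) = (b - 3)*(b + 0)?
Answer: 14431/1207542881 ≈ 1.1951e-5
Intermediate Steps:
J(b) = b*(-3 + b) (J(b) = (-3 + b)*b = b*(-3 + b))
l(S) = 7 + 1/(-45/94 + S) (l(S) = 7 + 1/(S + 45/(-94)) = 7 + 1/(S + 45*(-1/94)) = 7 + 1/(S - 45/94) = 7 + 1/(-45/94 + S))
1/(l(J(-11)) + V) = 1/((-221 + 658*(-11*(-3 - 11)))/(-45 + 94*(-11*(-3 - 11))) + 83670) = 1/((-221 + 658*(-11*(-14)))/(-45 + 94*(-11*(-14))) + 83670) = 1/((-221 + 658*154)/(-45 + 94*154) + 83670) = 1/((-221 + 101332)/(-45 + 14476) + 83670) = 1/(101111/14431 + 83670) = 1/(1207542881/14431) = 14431/1207542881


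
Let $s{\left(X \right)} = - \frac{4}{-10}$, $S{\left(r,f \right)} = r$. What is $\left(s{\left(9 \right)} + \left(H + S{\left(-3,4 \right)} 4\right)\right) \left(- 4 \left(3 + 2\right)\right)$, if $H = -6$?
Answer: $352$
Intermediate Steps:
$s{\left(X \right)} = \frac{2}{5}$ ($s{\left(X \right)} = \left(-4\right) \left(- \frac{1}{10}\right) = \frac{2}{5}$)
$\left(s{\left(9 \right)} + \left(H + S{\left(-3,4 \right)} 4\right)\right) \left(- 4 \left(3 + 2\right)\right) = \left(\frac{2}{5} - 18\right) \left(- 4 \left(3 + 2\right)\right) = \left(\frac{2}{5} - 18\right) \left(\left(-4\right) 5\right) = \left(\frac{2}{5} - 18\right) \left(-20\right) = \left(- \frac{88}{5}\right) \left(-20\right) = 352$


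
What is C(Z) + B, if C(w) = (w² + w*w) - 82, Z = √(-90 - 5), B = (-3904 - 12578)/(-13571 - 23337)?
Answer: -5011247/18454 ≈ -271.55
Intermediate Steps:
B = 8241/18454 (B = -16482/(-36908) = -16482*(-1/36908) = 8241/18454 ≈ 0.44657)
Z = I*√95 (Z = √(-95) = I*√95 ≈ 9.7468*I)
C(w) = -82 + 2*w² (C(w) = (w² + w²) - 82 = 2*w² - 82 = -82 + 2*w²)
C(Z) + B = (-82 + 2*(I*√95)²) + 8241/18454 = (-82 + 2*(-95)) + 8241/18454 = (-82 - 190) + 8241/18454 = -272 + 8241/18454 = -5011247/18454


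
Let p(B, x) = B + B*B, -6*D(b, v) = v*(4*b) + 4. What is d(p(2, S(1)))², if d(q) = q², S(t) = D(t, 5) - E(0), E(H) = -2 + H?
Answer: 1296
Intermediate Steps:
D(b, v) = -⅔ - 2*b*v/3 (D(b, v) = -(v*(4*b) + 4)/6 = -(4*b*v + 4)/6 = -(4 + 4*b*v)/6 = -⅔ - 2*b*v/3)
S(t) = 4/3 - 10*t/3 (S(t) = (-⅔ - ⅔*t*5) - (-2 + 0) = (-⅔ - 10*t/3) - 1*(-2) = (-⅔ - 10*t/3) + 2 = 4/3 - 10*t/3)
p(B, x) = B + B²
d(p(2, S(1)))² = ((2*(1 + 2))²)² = ((2*3)²)² = (6²)² = 36² = 1296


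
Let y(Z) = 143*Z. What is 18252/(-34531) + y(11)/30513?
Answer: -71800859/150520629 ≈ -0.47702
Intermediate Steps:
18252/(-34531) + y(11)/30513 = 18252/(-34531) + (143*11)/30513 = 18252*(-1/34531) + 1573*(1/30513) = -18252/34531 + 1573/30513 = -71800859/150520629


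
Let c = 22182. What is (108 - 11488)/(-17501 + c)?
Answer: -11380/4681 ≈ -2.4311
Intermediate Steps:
(108 - 11488)/(-17501 + c) = (108 - 11488)/(-17501 + 22182) = -11380/4681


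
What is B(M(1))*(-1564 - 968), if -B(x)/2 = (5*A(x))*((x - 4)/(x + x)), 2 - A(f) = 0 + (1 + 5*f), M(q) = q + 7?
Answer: -246870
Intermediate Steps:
M(q) = 7 + q
A(f) = 1 - 5*f (A(f) = 2 - (0 + (1 + 5*f)) = 2 - (1 + 5*f) = 2 + (-1 - 5*f) = 1 - 5*f)
B(x) = -(-4 + x)*(5 - 25*x)/x (B(x) = -2*5*(1 - 5*x)*(x - 4)/(x + x) = -2*(5 - 25*x)*(-4 + x)/((2*x)) = -2*(5 - 25*x)*(-4 + x)*(1/(2*x)) = -2*(5 - 25*x)*(-4 + x)/(2*x) = -(-4 + x)*(5 - 25*x)/x)
B(M(1))*(-1564 - 968) = (-105 + 20/(7 + 1) + 25*(7 + 1))*(-1564 - 968) = (-105 + 20/8 + 25*8)*(-2532) = (-105 + 20*(⅛) + 200)*(-2532) = (-105 + 5/2 + 200)*(-2532) = (195/2)*(-2532) = -246870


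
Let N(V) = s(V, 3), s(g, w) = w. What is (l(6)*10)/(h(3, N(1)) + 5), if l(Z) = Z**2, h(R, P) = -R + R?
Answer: 72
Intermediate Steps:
N(V) = 3
h(R, P) = 0
(l(6)*10)/(h(3, N(1)) + 5) = (6**2*10)/(0 + 5) = (36*10)/5 = 360*(1/5) = 72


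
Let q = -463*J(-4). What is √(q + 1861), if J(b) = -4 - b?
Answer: √1861 ≈ 43.139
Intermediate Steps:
q = 0 (q = -463*(-4 - 1*(-4)) = -463*(-4 + 4) = -463*0 = 0)
√(q + 1861) = √(0 + 1861) = √1861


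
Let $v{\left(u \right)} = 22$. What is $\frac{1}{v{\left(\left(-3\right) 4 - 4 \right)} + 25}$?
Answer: $\frac{1}{47} \approx 0.021277$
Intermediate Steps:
$\frac{1}{v{\left(\left(-3\right) 4 - 4 \right)} + 25} = \frac{1}{22 + 25} = \frac{1}{47}$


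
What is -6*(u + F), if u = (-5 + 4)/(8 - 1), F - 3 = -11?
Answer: 342/7 ≈ 48.857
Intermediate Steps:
F = -8 (F = 3 - 11 = -8)
u = -1/7 ≈ -0.14286
-6*(u + F) = -6*(-1/7 - 8) = -6*(-57/7) = 342/7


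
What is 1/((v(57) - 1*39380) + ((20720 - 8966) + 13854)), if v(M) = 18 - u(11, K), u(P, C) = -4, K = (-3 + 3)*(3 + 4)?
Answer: -1/13750 ≈ -7.2727e-5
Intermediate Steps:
K = 0 (K = 0*7 = 0)
v(M) = 22 (v(M) = 18 - 1*(-4) = 18 + 4 = 22)
1/((v(57) - 1*39380) + ((20720 - 8966) + 13854)) = 1/((22 - 1*39380) + ((20720 - 8966) + 13854)) = 1/((22 - 39380) + (11754 + 13854)) = 1/(-39358 + 25608) = 1/(-13750) = -1/13750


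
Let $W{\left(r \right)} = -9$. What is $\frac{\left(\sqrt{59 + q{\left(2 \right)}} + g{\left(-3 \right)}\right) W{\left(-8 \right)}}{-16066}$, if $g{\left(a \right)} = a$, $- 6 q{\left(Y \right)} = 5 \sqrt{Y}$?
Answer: $- \frac{27}{16066} + \frac{3 \sqrt{2124 - 30 \sqrt{2}}}{32132} \approx 0.0025791$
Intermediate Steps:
$q{\left(Y \right)} = - \frac{5 \sqrt{Y}}{6}$
$\frac{\left(\sqrt{59 + q{\left(2 \right)}} + g{\left(-3 \right)}\right) W{\left(-8 \right)}}{-16066} = \frac{\left(\sqrt{59 - \frac{5 \sqrt{2}}{6}} - 3\right) \left(-9\right)}{-16066} = \left(-3 + \sqrt{59 - \frac{5 \sqrt{2}}{6}}\right) \left(-9\right) \left(- \frac{1}{16066}\right) = \left(27 - 9 \sqrt{59 - \frac{5 \sqrt{2}}{6}}\right) \left(- \frac{1}{16066}\right) = - \frac{27}{16066} + \frac{9 \sqrt{59 - \frac{5 \sqrt{2}}{6}}}{16066}$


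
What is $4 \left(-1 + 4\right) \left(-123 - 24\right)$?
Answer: $-1764$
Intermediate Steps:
$4 \left(-1 + 4\right) \left(-123 - 24\right) = 4 \cdot 3 \left(-147\right) = 12 \left(-147\right) = -1764$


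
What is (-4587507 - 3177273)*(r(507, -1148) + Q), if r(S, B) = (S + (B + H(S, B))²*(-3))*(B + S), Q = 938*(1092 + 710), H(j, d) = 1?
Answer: -19654843158032880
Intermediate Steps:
Q = 1690276 (Q = 938*1802 = 1690276)
r(S, B) = (B + S)*(S - 3*(1 + B)²) (r(S, B) = (S + (B + 1)²*(-3))*(B + S) = (S + (1 + B)²*(-3))*(B + S) = (S - 3*(1 + B)²)*(B + S) = (B + S)*(S - 3*(1 + B)²))
(-4587507 - 3177273)*(r(507, -1148) + Q) = (-4587507 - 3177273)*((507² - 1148*507 - 3*(-1148)*(1 - 1148)² - 3*507*(1 - 1148)²) + 1690276) = -7764780*((257049 - 582036 - 3*(-1148)*(-1147)² - 3*507*(-1147)²) + 1690276) = -7764780*((257049 - 582036 - 3*(-1148)*1315609 - 3*507*1315609) + 1690276) = -7764780*((257049 - 582036 + 4530957396 - 2001041289) + 1690276) = -7764780*(2529591120 + 1690276) = -7764780*2531281396 = -19654843158032880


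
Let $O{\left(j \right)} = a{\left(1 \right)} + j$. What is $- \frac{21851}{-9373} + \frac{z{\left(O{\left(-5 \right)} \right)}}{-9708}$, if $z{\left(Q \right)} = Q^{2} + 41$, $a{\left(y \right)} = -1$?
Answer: $\frac{211407787}{90993084} \approx 2.3233$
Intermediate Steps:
$O{\left(j \right)} = -1 + j$
$z{\left(Q \right)} = 41 + Q^{2}$
$- \frac{21851}{-9373} + \frac{z{\left(O{\left(-5 \right)} \right)}}{-9708} = - \frac{21851}{-9373} + \frac{41 + \left(-1 - 5\right)^{2}}{-9708} = \left(-21851\right) \left(- \frac{1}{9373}\right) + \left(41 + \left(-6\right)^{2}\right) \left(- \frac{1}{9708}\right) = \frac{21851}{9373} + \left(41 + 36\right) \left(- \frac{1}{9708}\right) = \frac{21851}{9373} + 77 \left(- \frac{1}{9708}\right) = \frac{21851}{9373} - \frac{77}{9708} = \frac{211407787}{90993084}$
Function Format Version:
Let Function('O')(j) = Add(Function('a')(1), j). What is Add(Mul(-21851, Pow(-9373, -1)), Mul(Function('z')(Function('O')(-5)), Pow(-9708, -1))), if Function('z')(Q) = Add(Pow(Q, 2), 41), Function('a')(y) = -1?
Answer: Rational(211407787, 90993084) ≈ 2.3233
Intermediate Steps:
Function('O')(j) = Add(-1, j)
Function('z')(Q) = Add(41, Pow(Q, 2))
Add(Mul(-21851, Pow(-9373, -1)), Mul(Function('z')(Function('O')(-5)), Pow(-9708, -1))) = Add(Mul(-21851, Pow(-9373, -1)), Mul(Add(41, Pow(Add(-1, -5), 2)), Pow(-9708, -1))) = Add(Mul(-21851, Rational(-1, 9373)), Mul(Add(41, Pow(-6, 2)), Rational(-1, 9708))) = Add(Rational(21851, 9373), Mul(Add(41, 36), Rational(-1, 9708))) = Add(Rational(21851, 9373), Mul(77, Rational(-1, 9708))) = Add(Rational(21851, 9373), Rational(-77, 9708)) = Rational(211407787, 90993084)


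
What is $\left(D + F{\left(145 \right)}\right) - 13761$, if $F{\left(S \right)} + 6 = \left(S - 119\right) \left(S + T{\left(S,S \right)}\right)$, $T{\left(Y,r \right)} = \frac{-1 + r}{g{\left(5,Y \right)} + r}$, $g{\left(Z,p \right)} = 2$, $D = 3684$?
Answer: $- \frac{308089}{49} \approx -6287.5$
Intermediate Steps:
$T{\left(Y,r \right)} = \frac{-1 + r}{2 + r}$
$F{\left(S \right)} = -6 + \left(-119 + S\right) \left(S + \frac{-1 + S}{2 + S}\right)$ ($F{\left(S \right)} = -6 + \left(S - 119\right) \left(S + \frac{-1 + S}{2 + S}\right) = -6 + \left(-119 + S\right) \left(S + \frac{-1 + S}{2 + S}\right)$)
$\left(D + F{\left(145 \right)}\right) - 13761 = \left(3684 + \frac{107 + 145^{3} - 52780 - 116 \cdot 145^{2}}{2 + 145}\right) - 13761 = \left(3684 + \frac{107 + 3048625 - 52780 - 2438900}{147}\right) - 13761 = \left(3684 + \frac{1}{147} \cdot 557052\right) - 13761 = \left(3684 + \frac{185684}{49}\right) - 13761 = \frac{366200}{49} - 13761 = - \frac{308089}{49}$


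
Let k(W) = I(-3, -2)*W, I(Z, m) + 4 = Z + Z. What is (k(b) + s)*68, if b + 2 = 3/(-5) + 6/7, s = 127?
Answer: 68748/7 ≈ 9821.1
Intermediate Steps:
I(Z, m) = -4 + 2*Z (I(Z, m) = -4 + (Z + Z) = -4 + 2*Z)
b = -61/35 (b = -2 + (3/(-5) + 6/7) = -2 + (3*(-⅕) + 6*(⅐)) = -2 + (-⅗ + 6/7) = -2 + 9/35 = -61/35 ≈ -1.7429)
k(W) = -10*W (k(W) = (-4 + 2*(-3))*W = (-4 - 6)*W = -10*W)
(k(b) + s)*68 = (-10*(-61/35) + 127)*68 = (122/7 + 127)*68 = (1011/7)*68 = 68748/7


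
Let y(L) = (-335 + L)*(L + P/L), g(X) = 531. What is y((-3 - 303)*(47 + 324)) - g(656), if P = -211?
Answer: 1467457867535059/113526 ≈ 1.2926e+10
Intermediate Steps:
y(L) = (-335 + L)*(L - 211/L)
y((-3 - 303)*(47 + 324)) - g(656) = (-211 + ((-3 - 303)*(47 + 324))**2 - 335*(-3 - 303)*(47 + 324) + 70685/(((-3 - 303)*(47 + 324)))) - 1*531 = (-211 + (-306*371)**2 - (-102510)*371 + 70685/((-306*371))) - 531 = (-211 + (-113526)**2 - 335*(-113526) + 70685/(-113526)) - 531 = (-211 + 12888152676 + 38031210 + 70685*(-1/113526)) - 531 = (-211 + 12888152676 + 38031210 - 70685/113526) - 531 = 1467457927817365/113526 - 531 = 1467457867535059/113526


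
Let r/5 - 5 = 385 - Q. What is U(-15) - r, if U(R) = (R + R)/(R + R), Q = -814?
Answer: -6019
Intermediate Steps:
U(R) = 1 (U(R) = (2*R)/((2*R)) = (2*R)*(1/(2*R)) = 1)
r = 6020 (r = 25 + 5*(385 - 1*(-814)) = 25 + 5*(385 + 814) = 25 + 5*1199 = 25 + 5995 = 6020)
U(-15) - r = 1 - 1*6020 = 1 - 6020 = -6019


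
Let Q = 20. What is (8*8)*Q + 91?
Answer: 1371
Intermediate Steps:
(8*8)*Q + 91 = (8*8)*20 + 91 = 64*20 + 91 = 1280 + 91 = 1371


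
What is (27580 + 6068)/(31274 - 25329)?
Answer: 33648/5945 ≈ 5.6599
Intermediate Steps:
(27580 + 6068)/(31274 - 25329) = 33648/5945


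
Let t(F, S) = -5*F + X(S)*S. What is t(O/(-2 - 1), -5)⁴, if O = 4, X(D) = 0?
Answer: 160000/81 ≈ 1975.3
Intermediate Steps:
t(F, S) = -5*F (t(F, S) = -5*F + 0*S = -5*F + 0 = -5*F)
t(O/(-2 - 1), -5)⁴ = (-5*4/(-2 - 1))⁴ = (-5*4/(-3))⁴ = (-(-5)*4/3)⁴ = (-5*(-4/3))⁴ = (20/3)⁴ = 160000/81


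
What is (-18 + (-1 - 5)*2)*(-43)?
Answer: 1290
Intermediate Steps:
(-18 + (-1 - 5)*2)*(-43) = (-18 - 6*2)*(-43) = (-18 - 12)*(-43) = -30*(-43) = 1290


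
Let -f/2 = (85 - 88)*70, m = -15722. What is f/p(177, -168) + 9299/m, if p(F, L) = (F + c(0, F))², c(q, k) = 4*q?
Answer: -94908377/164184846 ≈ -0.57806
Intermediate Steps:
p(F, L) = F² (p(F, L) = (F + 4*0)² = (F + 0)² = F²)
f = 420 (f = -2*(85 - 88)*70 = -(-6)*70 = -2*(-210) = 420)
f/p(177, -168) + 9299/m = 420/(177²) + 9299/(-15722) = 420/31329 + 9299*(-1/15722) = 420*(1/31329) - 9299/15722 = 140/10443 - 9299/15722 = -94908377/164184846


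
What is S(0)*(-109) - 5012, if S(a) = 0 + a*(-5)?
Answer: -5012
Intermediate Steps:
S(a) = -5*a (S(a) = 0 - 5*a = -5*a)
S(0)*(-109) - 5012 = -5*0*(-109) - 5012 = 0*(-109) - 5012 = 0 - 5012 = -5012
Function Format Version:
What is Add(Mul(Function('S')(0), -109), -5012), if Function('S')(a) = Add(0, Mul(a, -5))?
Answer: -5012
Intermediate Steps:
Function('S')(a) = Mul(-5, a) (Function('S')(a) = Add(0, Mul(-5, a)) = Mul(-5, a))
Add(Mul(Function('S')(0), -109), -5012) = Add(Mul(Mul(-5, 0), -109), -5012) = Add(Mul(0, -109), -5012) = Add(0, -5012) = -5012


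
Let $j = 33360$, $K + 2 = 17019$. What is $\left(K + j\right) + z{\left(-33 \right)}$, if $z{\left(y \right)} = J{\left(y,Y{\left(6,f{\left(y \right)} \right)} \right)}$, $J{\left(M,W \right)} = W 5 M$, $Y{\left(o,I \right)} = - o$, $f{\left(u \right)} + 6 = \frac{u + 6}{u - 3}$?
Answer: $51367$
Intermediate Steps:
$f{\left(u \right)} = -6 + \frac{6 + u}{-3 + u}$ ($f{\left(u \right)} = -6 + \frac{u + 6}{u - 3} = -6 + \frac{6 + u}{-3 + u}$)
$K = 17017$ ($K = -2 + 17019 = 17017$)
$J{\left(M,W \right)} = 5 M W$ ($J{\left(M,W \right)} = 5 W M = 5 M W$)
$z{\left(y \right)} = - 30 y$ ($z{\left(y \right)} = 5 y \left(\left(-1\right) 6\right) = 5 y \left(-6\right) = - 30 y$)
$\left(K + j\right) + z{\left(-33 \right)} = \left(17017 + 33360\right) - -990 = 50377 + 990 = 51367$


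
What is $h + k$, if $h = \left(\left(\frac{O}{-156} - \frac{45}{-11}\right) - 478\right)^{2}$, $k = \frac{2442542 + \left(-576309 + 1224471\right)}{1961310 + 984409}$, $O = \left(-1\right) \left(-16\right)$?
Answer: $\frac{121810848634595383}{542133070479} \approx 2.2469 \cdot 10^{5}$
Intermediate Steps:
$O = 16$
$k = \frac{3090704}{2945719}$ ($k = \frac{2442542 + 648162}{2945719} = 3090704 \cdot \frac{1}{2945719} = \frac{3090704}{2945719} \approx 1.0492$)
$h = \frac{41351629201}{184041}$ ($h = \left(\left(\frac{16}{-156} - \frac{45}{-11}\right) - 478\right)^{2} = \left(\left(16 \left(- \frac{1}{156}\right) - - \frac{45}{11}\right) - 478\right)^{2} = \left(\left(- \frac{4}{39} + \frac{45}{11}\right) - 478\right)^{2} = \left(\frac{1711}{429} - 478\right)^{2} = \left(- \frac{203351}{429}\right)^{2} = \frac{41351629201}{184041} \approx 2.2469 \cdot 10^{5}$)
$h + k = \frac{41351629201}{184041} + \frac{3090704}{2945719} = \frac{121810848634595383}{542133070479}$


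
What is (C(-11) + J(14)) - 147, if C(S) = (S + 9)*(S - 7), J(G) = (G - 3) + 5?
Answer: -95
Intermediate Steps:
J(G) = 2 + G (J(G) = (-3 + G) + 5 = 2 + G)
C(S) = (-7 + S)*(9 + S) (C(S) = (9 + S)*(-7 + S) = (-7 + S)*(9 + S))
(C(-11) + J(14)) - 147 = ((-63 + (-11)**2 + 2*(-11)) + (2 + 14)) - 147 = ((-63 + 121 - 22) + 16) - 147 = (36 + 16) - 147 = 52 - 147 = -95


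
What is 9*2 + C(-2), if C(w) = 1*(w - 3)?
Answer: 13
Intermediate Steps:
C(w) = -3 + w (C(w) = 1*(-3 + w) = -3 + w)
9*2 + C(-2) = 9*2 + (-3 - 2) = 18 - 5 = 13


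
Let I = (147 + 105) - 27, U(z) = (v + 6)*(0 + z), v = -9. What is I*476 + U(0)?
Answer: 107100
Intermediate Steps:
U(z) = -3*z (U(z) = (-9 + 6)*(0 + z) = -3*z)
I = 225 (I = 252 - 27 = 225)
I*476 + U(0) = 225*476 - 3*0 = 107100 + 0 = 107100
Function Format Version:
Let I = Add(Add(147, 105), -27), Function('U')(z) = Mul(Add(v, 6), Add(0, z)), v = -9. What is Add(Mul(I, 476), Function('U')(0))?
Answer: 107100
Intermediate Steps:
Function('U')(z) = Mul(-3, z) (Function('U')(z) = Mul(Add(-9, 6), Add(0, z)) = Mul(-3, z))
I = 225 (I = Add(252, -27) = 225)
Add(Mul(I, 476), Function('U')(0)) = Add(Mul(225, 476), Mul(-3, 0)) = Add(107100, 0) = 107100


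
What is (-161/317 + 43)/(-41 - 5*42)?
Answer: -13470/79567 ≈ -0.16929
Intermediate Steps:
(-161/317 + 43)/(-41 - 5*42) = (-161*1/317 + 43)/(-41 - 210) = (-161/317 + 43)/(-251) = (13470/317)*(-1/251) = -13470/79567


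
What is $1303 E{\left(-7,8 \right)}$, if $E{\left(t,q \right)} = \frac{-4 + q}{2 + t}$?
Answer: $- \frac{5212}{5} \approx -1042.4$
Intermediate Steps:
$E{\left(t,q \right)} = \frac{-4 + q}{2 + t}$
$1303 E{\left(-7,8 \right)} = 1303 \frac{-4 + 8}{2 - 7} = 1303 \frac{1}{-5} \cdot 4 = 1303 \left(\left(- \frac{1}{5}\right) 4\right) = 1303 \left(- \frac{4}{5}\right) = - \frac{5212}{5}$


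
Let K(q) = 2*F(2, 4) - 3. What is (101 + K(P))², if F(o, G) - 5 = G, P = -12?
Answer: 13456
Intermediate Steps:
F(o, G) = 5 + G
K(q) = 15 (K(q) = 2*(5 + 4) - 3 = 2*9 - 3 = 18 - 3 = 15)
(101 + K(P))² = (101 + 15)² = 116² = 13456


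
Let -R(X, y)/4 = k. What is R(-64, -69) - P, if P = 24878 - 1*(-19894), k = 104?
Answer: -45188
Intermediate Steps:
P = 44772 (P = 24878 + 19894 = 44772)
R(X, y) = -416 (R(X, y) = -4*104 = -416)
R(-64, -69) - P = -416 - 1*44772 = -416 - 44772 = -45188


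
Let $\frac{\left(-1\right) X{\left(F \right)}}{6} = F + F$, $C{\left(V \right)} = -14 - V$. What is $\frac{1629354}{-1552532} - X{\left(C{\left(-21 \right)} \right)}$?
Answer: $\frac{64391667}{776266} \approx 82.951$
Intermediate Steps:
$X{\left(F \right)} = - 12 F$ ($X{\left(F \right)} = - 6 \left(F + F\right) = - 6 \cdot 2 F = - 12 F$)
$\frac{1629354}{-1552532} - X{\left(C{\left(-21 \right)} \right)} = \frac{1629354}{-1552532} - - 12 \left(-14 - -21\right) = 1629354 \left(- \frac{1}{1552532}\right) - - 12 \left(-14 + 21\right) = - \frac{814677}{776266} - \left(-12\right) 7 = - \frac{814677}{776266} - -84 = - \frac{814677}{776266} + 84 = \frac{64391667}{776266}$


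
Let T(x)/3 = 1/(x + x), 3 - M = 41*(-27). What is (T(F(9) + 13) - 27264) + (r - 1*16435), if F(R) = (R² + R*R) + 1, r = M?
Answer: -14991325/352 ≈ -42589.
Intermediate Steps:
M = 1110 (M = 3 - 41*(-27) = 3 - 1*(-1107) = 3 + 1107 = 1110)
r = 1110
F(R) = 1 + 2*R² (F(R) = (R² + R²) + 1 = 2*R² + 1 = 1 + 2*R²)
T(x) = 3/(2*x) (T(x) = 3/(x + x) = 3/((2*x)) = 3*(1/(2*x)) = 3/(2*x))
(T(F(9) + 13) - 27264) + (r - 1*16435) = (3/(2*((1 + 2*9²) + 13)) - 27264) + (1110 - 1*16435) = (3/(2*((1 + 2*81) + 13)) - 27264) + (1110 - 16435) = (3/(2*((1 + 162) + 13)) - 27264) - 15325 = (3/(2*(163 + 13)) - 27264) - 15325 = ((3/2)/176 - 27264) - 15325 = ((3/2)*(1/176) - 27264) - 15325 = (3/352 - 27264) - 15325 = -9596925/352 - 15325 = -14991325/352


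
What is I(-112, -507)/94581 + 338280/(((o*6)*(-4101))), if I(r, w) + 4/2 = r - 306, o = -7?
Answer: 591157760/301681863 ≈ 1.9595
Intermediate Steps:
I(r, w) = -308 + r (I(r, w) = -2 + (r - 306) = -2 + (-306 + r) = -308 + r)
I(-112, -507)/94581 + 338280/(((o*6)*(-4101))) = (-308 - 112)/94581 + 338280/((-7*6*(-4101))) = -420*1/94581 + 338280/((-42*(-4101))) = -140/31527 + 338280/172242 = -140/31527 + 338280*(1/172242) = -140/31527 + 56380/28707 = 591157760/301681863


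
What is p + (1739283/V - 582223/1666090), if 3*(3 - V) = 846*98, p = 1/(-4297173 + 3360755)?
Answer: -227384969725577491/3592650761756455 ≈ -63.292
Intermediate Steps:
p = -1/936418 (p = 1/(-936418) = -1/936418 ≈ -1.0679e-6)
V = -27633 (V = 3 - 282*98 = 3 - ⅓*82908 = 3 - 27636 = -27633)
p + (1739283/V - 582223/1666090) = -1/936418 + (1739283/(-27633) - 582223/1666090) = -1/936418 + (1739283*(-1/27633) - 582223*1/1666090) = -1/936418 + (-579761/9211 - 582223/1666090) = -1/936418 - 971296860543/15346354990 = -227384969725577491/3592650761756455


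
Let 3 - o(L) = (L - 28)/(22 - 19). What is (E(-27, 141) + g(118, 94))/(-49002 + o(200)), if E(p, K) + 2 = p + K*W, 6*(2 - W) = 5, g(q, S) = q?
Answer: -1521/294338 ≈ -0.0051675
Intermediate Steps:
W = 7/6 (W = 2 - ⅙*5 = 2 - ⅚ = 7/6 ≈ 1.1667)
E(p, K) = -2 + p + 7*K/6 (E(p, K) = -2 + (p + K*(7/6)) = -2 + (p + 7*K/6) = -2 + p + 7*K/6)
o(L) = 37/3 - L/3 (o(L) = 3 - (L - 28)/(22 - 19) = 3 - (-28 + L)/3 = 3 - (-28/3 + L/3) = 3 + (28/3 - L/3) = 37/3 - L/3)
(E(-27, 141) + g(118, 94))/(-49002 + o(200)) = ((-2 - 27 + (7/6)*141) + 118)/(-49002 + (37/3 - ⅓*200)) = ((-2 - 27 + 329/2) + 118)/(-49002 + (37/3 - 200/3)) = (271/2 + 118)/(-49002 - 163/3) = 507/(2*(-147169/3)) = (507/2)*(-3/147169) = -1521/294338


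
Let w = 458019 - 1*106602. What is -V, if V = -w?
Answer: 351417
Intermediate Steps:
w = 351417 (w = 458019 - 106602 = 351417)
V = -351417 (V = -1*351417 = -351417)
-V = -1*(-351417) = 351417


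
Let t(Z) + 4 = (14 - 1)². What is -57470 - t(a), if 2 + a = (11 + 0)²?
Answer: -57635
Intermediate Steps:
a = 119 (a = -2 + (11 + 0)² = -2 + 11² = -2 + 121 = 119)
t(Z) = 165 (t(Z) = -4 + (14 - 1)² = -4 + 13² = -4 + 169 = 165)
-57470 - t(a) = -57470 - 1*165 = -57470 - 165 = -57635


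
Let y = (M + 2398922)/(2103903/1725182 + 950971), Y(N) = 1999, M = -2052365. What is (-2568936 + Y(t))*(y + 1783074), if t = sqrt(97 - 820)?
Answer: -7509091814095189783061688/1640600155625 ≈ -4.5770e+12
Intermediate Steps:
t = I*sqrt(723) (t = sqrt(-723) = I*sqrt(723) ≈ 26.889*I)
y = 597873898374/1640600155625 (y = (-2052365 + 2398922)/(2103903/1725182 + 950971) = 346557/(2103903*(1/1725182) + 950971) = 346557/(2103903/1725182 + 950971) = 346557/(1640600155625/1725182) = 346557*(1725182/1640600155625) = 597873898374/1640600155625 ≈ 0.36442)
(-2568936 + Y(t))*(y + 1783074) = (-2568936 + 1999)*(597873898374/1640600155625 + 1783074) = -2566937*2925312079764789624/1640600155625 = -7509091814095189783061688/1640600155625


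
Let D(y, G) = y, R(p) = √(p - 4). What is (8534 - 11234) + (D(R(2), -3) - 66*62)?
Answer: -6792 + I*√2 ≈ -6792.0 + 1.4142*I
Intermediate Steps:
R(p) = √(-4 + p)
(8534 - 11234) + (D(R(2), -3) - 66*62) = (8534 - 11234) + (√(-4 + 2) - 66*62) = -2700 + (√(-2) - 4092) = -2700 + (I*√2 - 4092) = -2700 + (-4092 + I*√2) = -6792 + I*√2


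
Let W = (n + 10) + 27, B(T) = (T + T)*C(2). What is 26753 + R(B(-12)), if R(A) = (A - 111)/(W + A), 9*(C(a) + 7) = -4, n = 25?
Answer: 19315869/722 ≈ 26753.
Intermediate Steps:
C(a) = -67/9 (C(a) = -7 + (1/9)*(-4) = -7 - 4/9 = -67/9)
B(T) = -134*T/9 (B(T) = (T + T)*(-67/9) = (2*T)*(-67/9) = -134*T/9)
W = 62 (W = (25 + 10) + 27 = 35 + 27 = 62)
R(A) = (-111 + A)/(62 + A) (R(A) = (A - 111)/(62 + A) = (-111 + A)/(62 + A))
26753 + R(B(-12)) = 26753 + (-111 - 134/9*(-12))/(62 - 134/9*(-12)) = 26753 + (-111 + 536/3)/(62 + 536/3) = 26753 + (203/3)/(722/3) = 26753 + (3/722)*(203/3) = 26753 + 203/722 = 19315869/722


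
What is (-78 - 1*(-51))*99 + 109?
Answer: -2564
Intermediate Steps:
(-78 - 1*(-51))*99 + 109 = (-78 + 51)*99 + 109 = -27*99 + 109 = -2673 + 109 = -2564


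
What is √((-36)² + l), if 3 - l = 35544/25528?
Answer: 3*√1468096134/3191 ≈ 36.022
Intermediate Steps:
l = 5130/3191 (l = 3 - 35544/25528 = 3 - 1*4443/3191 = 3 - 4443/3191 = 5130/3191 ≈ 1.6076)
√((-36)² + l) = √((-36)² + 5130/3191) = √(1296 + 5130/3191) = √(4140666/3191) = 3*√1468096134/3191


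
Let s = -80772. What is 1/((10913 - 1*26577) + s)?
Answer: -1/96436 ≈ -1.0370e-5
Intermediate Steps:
1/((10913 - 1*26577) + s) = 1/((10913 - 1*26577) - 80772) = 1/((10913 - 26577) - 80772) = 1/(-15664 - 80772) = 1/(-96436) = -1/96436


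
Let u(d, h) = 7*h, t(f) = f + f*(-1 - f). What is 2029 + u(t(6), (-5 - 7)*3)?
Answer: 1777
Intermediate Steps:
2029 + u(t(6), (-5 - 7)*3) = 2029 + 7*((-5 - 7)*3) = 2029 + 7*(-12*3) = 2029 + 7*(-36) = 2029 - 252 = 1777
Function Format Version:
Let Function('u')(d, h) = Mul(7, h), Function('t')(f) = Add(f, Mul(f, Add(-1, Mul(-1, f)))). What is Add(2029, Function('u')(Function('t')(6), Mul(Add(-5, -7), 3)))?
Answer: 1777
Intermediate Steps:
Add(2029, Function('u')(Function('t')(6), Mul(Add(-5, -7), 3))) = Add(2029, Mul(7, Mul(Add(-5, -7), 3))) = Add(2029, Mul(7, Mul(-12, 3))) = Add(2029, Mul(7, -36)) = Add(2029, -252) = 1777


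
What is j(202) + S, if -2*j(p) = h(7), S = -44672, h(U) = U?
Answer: -89351/2 ≈ -44676.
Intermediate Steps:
j(p) = -7/2 (j(p) = -½*7 = -7/2)
j(202) + S = -7/2 - 44672 = -89351/2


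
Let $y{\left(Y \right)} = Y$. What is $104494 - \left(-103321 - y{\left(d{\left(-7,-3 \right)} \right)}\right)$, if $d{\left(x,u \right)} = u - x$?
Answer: $207819$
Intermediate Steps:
$104494 - \left(-103321 - y{\left(d{\left(-7,-3 \right)} \right)}\right) = 104494 - \left(-103321 - \left(-3 - -7\right)\right) = 104494 - \left(-103321 - \left(-3 + 7\right)\right) = 104494 - \left(-103321 - 4\right) = 104494 - -103325 = 104494 + 103325 = 207819$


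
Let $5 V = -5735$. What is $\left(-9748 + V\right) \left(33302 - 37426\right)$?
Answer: $44930980$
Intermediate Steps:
$V = -1147$ ($V = \frac{1}{5} \left(-5735\right) = -1147$)
$\left(-9748 + V\right) \left(33302 - 37426\right) = \left(-9748 - 1147\right) \left(33302 - 37426\right) = \left(-10895\right) \left(-4124\right) = 44930980$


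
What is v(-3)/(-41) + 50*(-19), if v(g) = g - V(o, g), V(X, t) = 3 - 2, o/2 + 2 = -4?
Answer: -38946/41 ≈ -949.90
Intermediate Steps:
o = -12 (o = -4 + 2*(-4) = -4 - 8 = -12)
V(X, t) = 1
v(g) = -1 + g (v(g) = g - 1*1 = g - 1 = -1 + g)
v(-3)/(-41) + 50*(-19) = (-1 - 3)/(-41) + 50*(-19) = -4*(-1/41) - 950 = 4/41 - 950 = -38946/41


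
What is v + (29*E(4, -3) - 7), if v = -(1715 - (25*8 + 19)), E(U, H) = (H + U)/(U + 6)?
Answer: -15001/10 ≈ -1500.1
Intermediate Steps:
E(U, H) = (H + U)/(6 + U)
v = -1496 (v = -(1715 - (200 + 19)) = -(1715 - 1*219) = -(1715 - 219) = -1*1496 = -1496)
v + (29*E(4, -3) - 7) = -1496 + (29*((-3 + 4)/(6 + 4)) - 7) = -1496 + (29*(1/10) - 7) = -1496 + (29*((⅒)*1) - 7) = -1496 + (29*(⅒) - 7) = -1496 + (29/10 - 7) = -1496 - 41/10 = -15001/10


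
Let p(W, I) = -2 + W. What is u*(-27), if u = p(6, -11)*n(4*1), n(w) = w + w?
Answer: -864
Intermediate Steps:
n(w) = 2*w
u = 32 (u = (-2 + 6)*(2*(4*1)) = 4*(2*4) = 4*8 = 32)
u*(-27) = 32*(-27) = -864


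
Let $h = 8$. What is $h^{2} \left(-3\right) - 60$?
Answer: $-252$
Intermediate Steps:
$h^{2} \left(-3\right) - 60 = 8^{2} \left(-3\right) - 60 = 64 \left(-3\right) - 60 = -192 - 60 = -252$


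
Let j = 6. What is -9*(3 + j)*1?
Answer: -81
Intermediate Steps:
-9*(3 + j)*1 = -9*(3 + 6)*1 = -9*9*1 = -81*1 = -81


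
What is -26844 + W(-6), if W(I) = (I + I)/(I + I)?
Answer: -26843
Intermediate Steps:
W(I) = 1 (W(I) = (2*I)/((2*I)) = (2*I)*(1/(2*I)) = 1)
-26844 + W(-6) = -26844 + 1 = -26843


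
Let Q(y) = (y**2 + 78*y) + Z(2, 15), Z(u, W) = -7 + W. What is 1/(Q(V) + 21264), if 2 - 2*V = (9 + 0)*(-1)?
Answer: 4/86925 ≈ 4.6017e-5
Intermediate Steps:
V = 11/2 (V = 1 - (9 + 0)*(-1)/2 = 1 - 9*(-1)/2 = 1 - 1/2*(-9) = 1 + 9/2 = 11/2 ≈ 5.5000)
Q(y) = 8 + y**2 + 78*y (Q(y) = (y**2 + 78*y) + (-7 + 15) = (y**2 + 78*y) + 8 = 8 + y**2 + 78*y)
1/(Q(V) + 21264) = 1/((8 + (11/2)**2 + 78*(11/2)) + 21264) = 1/((8 + 121/4 + 429) + 21264) = 1/(1869/4 + 21264) = 1/(86925/4) = 4/86925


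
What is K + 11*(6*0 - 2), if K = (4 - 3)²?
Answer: -21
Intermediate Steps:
K = 1 (K = 1² = 1)
K + 11*(6*0 - 2) = 1 + 11*(6*0 - 2) = 1 + 11*(0 - 2) = 1 + 11*(-2) = 1 - 22 = -21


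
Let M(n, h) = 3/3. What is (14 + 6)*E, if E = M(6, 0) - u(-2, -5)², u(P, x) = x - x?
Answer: 20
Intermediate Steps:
u(P, x) = 0
M(n, h) = 1 (M(n, h) = 3*(⅓) = 1)
E = 1 (E = 1 - 1*0² = 1 - 1*0 = 1 + 0 = 1)
(14 + 6)*E = (14 + 6)*1 = 20*1 = 20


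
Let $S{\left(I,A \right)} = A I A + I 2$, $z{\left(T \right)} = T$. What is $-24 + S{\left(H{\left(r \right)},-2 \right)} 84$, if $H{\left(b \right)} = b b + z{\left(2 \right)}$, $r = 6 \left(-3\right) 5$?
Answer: $4083384$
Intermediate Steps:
$r = -90$ ($r = \left(-18\right) 5 = -90$)
$H{\left(b \right)} = 2 + b^{2}$ ($H{\left(b \right)} = b b + 2 = b^{2} + 2 = 2 + b^{2}$)
$S{\left(I,A \right)} = 2 I + I A^{2}$ ($S{\left(I,A \right)} = I A^{2} + 2 I = 2 I + I A^{2}$)
$-24 + S{\left(H{\left(r \right)},-2 \right)} 84 = -24 + \left(2 + \left(-90\right)^{2}\right) \left(2 + \left(-2\right)^{2}\right) 84 = -24 + \left(2 + 8100\right) \left(2 + 4\right) 84 = -24 + 8102 \cdot 6 \cdot 84 = -24 + 48612 \cdot 84 = -24 + 4083408 = 4083384$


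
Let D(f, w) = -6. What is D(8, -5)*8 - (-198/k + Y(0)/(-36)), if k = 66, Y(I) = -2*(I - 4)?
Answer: -403/9 ≈ -44.778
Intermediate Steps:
Y(I) = 8 - 2*I (Y(I) = -2*(-4 + I) = 8 - 2*I)
D(8, -5)*8 - (-198/k + Y(0)/(-36)) = -6*8 - (-198/66 + (8 - 2*0)/(-36)) = -48 - (-198*1/66 + (8 + 0)*(-1/36)) = -48 - (-3 + 8*(-1/36)) = -48 - (-3 - 2/9) = -48 - 1*(-29/9) = -48 + 29/9 = -403/9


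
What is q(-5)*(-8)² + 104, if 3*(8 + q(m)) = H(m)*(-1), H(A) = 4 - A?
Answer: -600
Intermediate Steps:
q(m) = -28/3 + m/3 (q(m) = -8 + ((4 - m)*(-1))/3 = -8 + (-4 + m)/3 = -8 + (-4/3 + m/3) = -28/3 + m/3)
q(-5)*(-8)² + 104 = (-28/3 + (⅓)*(-5))*(-8)² + 104 = (-28/3 - 5/3)*64 + 104 = -11*64 + 104 = -704 + 104 = -600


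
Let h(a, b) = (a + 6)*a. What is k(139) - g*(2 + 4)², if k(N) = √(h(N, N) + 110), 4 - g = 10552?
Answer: 379728 + √20265 ≈ 3.7987e+5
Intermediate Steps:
g = -10548 (g = 4 - 1*10552 = 4 - 10552 = -10548)
h(a, b) = a*(6 + a) (h(a, b) = (6 + a)*a = a*(6 + a))
k(N) = √(110 + N*(6 + N)) (k(N) = √(N*(6 + N) + 110) = √(110 + N*(6 + N)))
k(139) - g*(2 + 4)² = √(110 + 139*(6 + 139)) - (-10548)*(2 + 4)² = √(110 + 139*145) - (-10548)*6² = √(110 + 20155) - (-10548)*36 = √20265 - 1*(-379728) = √20265 + 379728 = 379728 + √20265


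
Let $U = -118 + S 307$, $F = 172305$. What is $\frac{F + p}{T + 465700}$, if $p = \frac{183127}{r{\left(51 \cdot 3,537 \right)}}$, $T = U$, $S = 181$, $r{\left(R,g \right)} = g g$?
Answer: $\frac{49687603672}{150283215981} \approx 0.33063$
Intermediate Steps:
$r{\left(R,g \right)} = g^{2}$
$U = 55449$ ($U = -118 + 181 \cdot 307 = -118 + 55567 = 55449$)
$T = 55449$
$p = \frac{183127}{288369}$ ($p = \frac{183127}{537^{2}} = \frac{183127}{288369} \approx 0.63504$)
$\frac{F + p}{T + 465700} = \frac{172305 + \frac{183127}{288369}}{55449 + 465700} = \frac{49687603672}{288369 \cdot 521149} = \frac{49687603672}{288369} \cdot \frac{1}{521149} = \frac{49687603672}{150283215981}$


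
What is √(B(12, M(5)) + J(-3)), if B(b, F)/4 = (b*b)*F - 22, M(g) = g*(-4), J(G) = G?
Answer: I*√11611 ≈ 107.75*I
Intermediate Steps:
M(g) = -4*g
B(b, F) = -88 + 4*F*b² (B(b, F) = 4*((b*b)*F - 22) = 4*(b²*F - 22) = 4*(F*b² - 22) = 4*(-22 + F*b²) = -88 + 4*F*b²)
√(B(12, M(5)) + J(-3)) = √((-88 + 4*(-4*5)*12²) - 3) = √((-88 + 4*(-20)*144) - 3) = √((-88 - 11520) - 3) = √(-11608 - 3) = √(-11611) = I*√11611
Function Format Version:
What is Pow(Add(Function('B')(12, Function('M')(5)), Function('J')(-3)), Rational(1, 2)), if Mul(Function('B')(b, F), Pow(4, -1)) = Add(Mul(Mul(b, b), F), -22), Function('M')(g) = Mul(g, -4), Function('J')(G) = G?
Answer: Mul(I, Pow(11611, Rational(1, 2))) ≈ Mul(107.75, I)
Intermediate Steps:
Function('M')(g) = Mul(-4, g)
Function('B')(b, F) = Add(-88, Mul(4, F, Pow(b, 2))) (Function('B')(b, F) = Mul(4, Add(Mul(Mul(b, b), F), -22)) = Mul(4, Add(Mul(Pow(b, 2), F), -22)) = Mul(4, Add(Mul(F, Pow(b, 2)), -22)) = Mul(4, Add(-22, Mul(F, Pow(b, 2)))) = Add(-88, Mul(4, F, Pow(b, 2))))
Pow(Add(Function('B')(12, Function('M')(5)), Function('J')(-3)), Rational(1, 2)) = Pow(Add(Add(-88, Mul(4, Mul(-4, 5), Pow(12, 2))), -3), Rational(1, 2)) = Pow(Add(Add(-88, Mul(4, -20, 144)), -3), Rational(1, 2)) = Pow(Add(Add(-88, -11520), -3), Rational(1, 2)) = Pow(Add(-11608, -3), Rational(1, 2)) = Pow(-11611, Rational(1, 2)) = Mul(I, Pow(11611, Rational(1, 2)))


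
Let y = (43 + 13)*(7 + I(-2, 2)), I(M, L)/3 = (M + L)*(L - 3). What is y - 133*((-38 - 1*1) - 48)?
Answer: 11963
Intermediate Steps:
I(M, L) = 3*(-3 + L)*(L + M) (I(M, L) = 3*((M + L)*(L - 3)) = 3*((L + M)*(-3 + L)) = 3*((-3 + L)*(L + M)) = 3*(-3 + L)*(L + M))
y = 392 (y = (43 + 13)*(7 + (-9*2 - 9*(-2) + 3*2² + 3*2*(-2))) = 56*(7 + (-18 + 18 + 3*4 - 12)) = 56*(7 + (-18 + 18 + 12 - 12)) = 56*(7 + 0) = 56*7 = 392)
y - 133*((-38 - 1*1) - 48) = 392 - 133*((-38 - 1*1) - 48) = 392 - 133*((-38 - 1) - 48) = 392 - 133*(-39 - 48) = 392 - 133*(-87) = 392 + 11571 = 11963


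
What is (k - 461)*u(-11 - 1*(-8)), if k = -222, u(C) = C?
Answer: 2049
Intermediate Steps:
(k - 461)*u(-11 - 1*(-8)) = (-222 - 461)*(-11 - 1*(-8)) = -683*(-11 + 8) = -683*(-3) = 2049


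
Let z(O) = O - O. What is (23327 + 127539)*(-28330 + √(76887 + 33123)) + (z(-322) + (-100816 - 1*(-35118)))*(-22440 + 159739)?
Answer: -13294303482 + 150866*√110010 ≈ -1.3244e+10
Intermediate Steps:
z(O) = 0
(23327 + 127539)*(-28330 + √(76887 + 33123)) + (z(-322) + (-100816 - 1*(-35118)))*(-22440 + 159739) = (23327 + 127539)*(-28330 + √(76887 + 33123)) + (0 + (-100816 - 1*(-35118)))*(-22440 + 159739) = 150866*(-28330 + √110010) + (0 + (-100816 + 35118))*137299 = (-4274033780 + 150866*√110010) + (0 - 65698)*137299 = (-4274033780 + 150866*√110010) - 65698*137299 = (-4274033780 + 150866*√110010) - 9020269702 = -13294303482 + 150866*√110010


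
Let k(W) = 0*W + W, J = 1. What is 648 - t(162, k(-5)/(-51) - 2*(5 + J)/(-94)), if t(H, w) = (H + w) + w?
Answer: 1163860/2397 ≈ 485.55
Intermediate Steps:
k(W) = W (k(W) = 0 + W = W)
t(H, w) = H + 2*w
648 - t(162, k(-5)/(-51) - 2*(5 + J)/(-94)) = 648 - (162 + 2*(-5/(-51) - 2*(5 + 1)/(-94))) = 648 - (162 + 2*(-5*(-1/51) - 2*6*(-1/94))) = 648 - (162 + 2*(5/51 - 12*(-1/94))) = 648 - (162 + 2*(5/51 + 6/47)) = 648 - (162 + 2*(541/2397)) = 648 - (162 + 1082/2397) = 648 - 1*389396/2397 = 648 - 389396/2397 = 1163860/2397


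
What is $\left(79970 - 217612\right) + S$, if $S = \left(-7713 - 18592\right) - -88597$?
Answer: $-75350$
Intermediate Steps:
$S = 62292$ ($S = \left(-7713 - 18592\right) + 88597 = -26305 + 88597 = 62292$)
$\left(79970 - 217612\right) + S = \left(79970 - 217612\right) + 62292 = -137642 + 62292 = -75350$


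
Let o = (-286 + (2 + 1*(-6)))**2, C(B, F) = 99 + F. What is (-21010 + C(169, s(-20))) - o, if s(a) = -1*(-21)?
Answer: -104990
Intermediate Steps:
s(a) = 21
o = 84100 (o = (-286 + (2 - 6))**2 = (-286 - 4)**2 = (-290)**2 = 84100)
(-21010 + C(169, s(-20))) - o = (-21010 + (99 + 21)) - 1*84100 = (-21010 + 120) - 84100 = -20890 - 84100 = -104990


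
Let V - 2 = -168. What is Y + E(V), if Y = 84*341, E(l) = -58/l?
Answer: 2377481/83 ≈ 28644.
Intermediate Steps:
V = -166 (V = 2 - 168 = -166)
Y = 28644
Y + E(V) = 28644 - 58/(-166) = 28644 - 58*(-1/166) = 28644 + 29/83 = 2377481/83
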